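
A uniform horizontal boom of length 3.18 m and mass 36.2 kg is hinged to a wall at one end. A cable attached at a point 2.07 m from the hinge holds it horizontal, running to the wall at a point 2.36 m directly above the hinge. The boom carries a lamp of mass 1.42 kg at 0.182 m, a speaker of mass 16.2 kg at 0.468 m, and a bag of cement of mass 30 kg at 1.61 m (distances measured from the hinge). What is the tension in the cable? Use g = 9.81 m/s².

T ≈ 717 N

Choose the hinge as the axis so the unknown hinge reaction has zero arm there.
Beam weight: 36.2 × 9.81 = 355.1 N down at 1.59 m → arm 1.59 m, τ = 355.1 × 1.59 = 564.6 N·m clockwise.
Lamp: 1.42 × 9.81 = 13.93 N down at 0.182 m → arm 0.182 m, τ = 13.93 × 0.182 = 2.535 N·m clockwise.
Speaker: 16.2 × 9.81 = 158.9 N down at 0.468 m → arm 0.468 m, τ = 158.9 × 0.468 = 74.37 N·m clockwise.
Bag of cement: 30 × 9.81 = 294.3 N down at 1.61 m → arm 1.61 m, τ = 294.3 × 1.61 = 473.8 N·m clockwise.
Total clockwise load moment = 1115 N·m.
The cable tension T acts at 2.07 m; only its component perpendicular to the boom, T sinθ, produces torque. sinθ = h/√(h²+d²) = 2.36/√(2.36²+2.07²) = 0.7518.
For rotational equilibrium, T × 2.07 × 0.7518 = 1115, so T = 1115 / 1.556 = 717 N.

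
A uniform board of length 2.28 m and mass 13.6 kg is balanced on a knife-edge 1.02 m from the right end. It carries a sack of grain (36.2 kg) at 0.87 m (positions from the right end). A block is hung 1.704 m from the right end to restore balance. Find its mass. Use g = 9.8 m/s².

Taking torques about the knife-edge (at 1.02 m from the right end):
Beam weight: 13.6 × 9.8 = 133.3 N down at 1.14 m → arm 0.12 m, τ = 133.3 × 0.12 = 16 N·m counterclockwise.
Sack of grain: 36.2 × 9.8 = 354.8 N down at 0.87 m → arm 0.15 m, τ = 354.8 × 0.15 = 53.22 N·m clockwise.
Net moment of known loads = 37.22 N·m clockwise.
An unknown mass m at 1.704 m has arm 0.684 m; its moment is m·g·0.684 counterclockwise.
Setting net torque to zero: m × 9.8 × 0.684 = 37.22 → m = 37.22 / (9.8 × 0.684) = 5.55 kg.

m ≈ 5.55 kg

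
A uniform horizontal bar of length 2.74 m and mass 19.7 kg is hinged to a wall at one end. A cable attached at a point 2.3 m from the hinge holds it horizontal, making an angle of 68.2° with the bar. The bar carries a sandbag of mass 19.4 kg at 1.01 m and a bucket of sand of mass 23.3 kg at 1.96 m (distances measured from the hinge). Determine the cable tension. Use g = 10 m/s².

T ≈ 432 N

Taking torques about the hinge:
Beam weight: 19.7 × 10 = 197 N down at 1.37 m → arm 1.37 m, τ = 197 × 1.37 = 269.9 N·m clockwise.
Sandbag: 19.4 × 10 = 194 N down at 1.01 m → arm 1.01 m, τ = 194 × 1.01 = 195.9 N·m clockwise.
Bucket of sand: 23.3 × 10 = 233 N down at 1.96 m → arm 1.96 m, τ = 233 × 1.96 = 456.7 N·m clockwise.
Total clockwise load moment = 922.5 N·m.
The cable tension T acts at 2.3 m; only its component perpendicular to the bar, T sinθ, produces torque. sin 68.2° = 0.9285.
Στ = 0 ⇒ T × 2.3 × 0.9285 = 922.5 ⇒ T = 922.5 / 2.136 = 432 N.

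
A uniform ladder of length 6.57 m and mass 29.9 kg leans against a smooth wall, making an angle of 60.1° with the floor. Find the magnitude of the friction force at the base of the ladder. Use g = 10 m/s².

f ≈ 86 N

Take moments about the foot of the ladder.
Ladder weight 29.9×10 = 299 N acts at 3.285 m along the ladder; its horizontal arm is 3.285·cos60.1° = 1.638 m → τ = 489.8 N·m clockwise.
Wall normal N acts horizontally at the top; its moment arm is the height L sinθ = 6.57·sin60.1° = 5.696 m, counterclockwise.
Στ = 0 ⇒ N × 5.696 = 489.8 ⇒ N = 86 N.
ΣFx = 0: friction at the foot balances the wall's push, so f = N_wall = 86 N.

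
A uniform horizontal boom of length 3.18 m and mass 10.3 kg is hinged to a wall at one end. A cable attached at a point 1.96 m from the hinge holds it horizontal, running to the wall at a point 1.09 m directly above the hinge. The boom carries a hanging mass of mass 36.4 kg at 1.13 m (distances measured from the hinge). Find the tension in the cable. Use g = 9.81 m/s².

Sum moments about the hinge (the unknown hinge reaction has zero arm there).
Beam weight: 10.3 × 9.81 = 101 N down at 1.59 m → arm 1.59 m, τ = 101 × 1.59 = 160.6 N·m clockwise.
Hanging mass: 36.4 × 9.81 = 357.1 N down at 1.13 m → arm 1.13 m, τ = 357.1 × 1.13 = 403.5 N·m clockwise.
Total clockwise load moment = 564.1 N·m.
The cable tension T acts at 1.96 m; only its component perpendicular to the boom, T sinθ, produces torque. sinθ = h/√(h²+d²) = 1.09/√(1.09²+1.96²) = 0.486.
Balancing moments: T × 1.96 × 0.486 = 564.1, giving T = 564.1 / 0.9526 = 592 N.

T ≈ 592 N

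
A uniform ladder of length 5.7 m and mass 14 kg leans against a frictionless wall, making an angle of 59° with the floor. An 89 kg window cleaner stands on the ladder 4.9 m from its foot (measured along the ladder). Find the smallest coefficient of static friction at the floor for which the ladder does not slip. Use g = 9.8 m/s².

Choose the foot of the ladder as the axis so the floor normal and friction both act there and drop out.
Ladder weight 14×9.8 = 137.2 N acts at 2.85 m along the ladder; its horizontal arm is 2.85·cos59° = 1.468 m → τ = 201.4 N·m clockwise.
Window cleaner: 89×9.8 = 872.2 N at 4.9 m → arm 2.524 m → τ = 2201 N·m clockwise.
Wall normal N acts horizontally at the top; its moment arm is the height L sinθ = 5.7·sin59° = 4.886 m, counterclockwise.
For rotational equilibrium, N × 4.886 = 2402, so N = 491.6 N.
ΣFx = 0 ⇒ f = N_wall = 491.6 N. ΣFy = 0 ⇒ N_floor = 1009 N.
μ_min = f / N_floor = 491.6 / 1009 = 0.487.

μ_min ≈ 0.487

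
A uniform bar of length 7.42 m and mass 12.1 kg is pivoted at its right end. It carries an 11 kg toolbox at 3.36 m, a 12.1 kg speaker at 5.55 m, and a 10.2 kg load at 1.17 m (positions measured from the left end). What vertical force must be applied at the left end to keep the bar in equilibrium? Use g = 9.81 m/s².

F ≈ 233 N

Take moments about the right end.
Beam weight: 12.1 × 9.81 = 118.7 N down at 3.71 m → arm 3.71 m, τ = 118.7 × 3.71 = 440.4 N·m counterclockwise.
Toolbox: 11 × 9.81 = 107.9 N down at 3.36 m → arm 4.06 m, τ = 107.9 × 4.06 = 438.1 N·m counterclockwise.
Speaker: 12.1 × 9.81 = 118.7 N down at 5.55 m → arm 1.87 m, τ = 118.7 × 1.87 = 222 N·m counterclockwise.
Load: 10.2 × 9.81 = 100.1 N down at 1.17 m → arm 6.25 m, τ = 100.1 × 6.25 = 625.6 N·m counterclockwise.
Net moment of the loads = 1726 N·m counterclockwise.
The upward force F acts at the left end, arm 7.42 m, giving F × 7.42 clockwise.
For rotational equilibrium, F × 7.42 = 1726, so F = 1726 / 7.42 = 233 N.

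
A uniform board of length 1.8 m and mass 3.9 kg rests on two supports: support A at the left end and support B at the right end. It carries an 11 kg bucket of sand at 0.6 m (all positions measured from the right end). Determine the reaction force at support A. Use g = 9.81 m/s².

R_A ≈ 55.1 N

Taking torques about support B:
Beam weight: 3.9 × 9.81 = 38.26 N down at 0.9 m → arm 0.9 m, τ = 38.26 × 0.9 = 34.43 N·m counterclockwise.
Bucket of sand: 11 × 9.81 = 107.9 N down at 0.6 m → arm 0.6 m, τ = 107.9 × 0.6 = 64.74 N·m counterclockwise.
Net load moment about support B = 99.17 N·m counterclockwise.
Reaction R at support A is upward at 1.8 m, arm 1.8 m → moment R × 1.8 clockwise.
For rotational equilibrium, R × 1.8 = 99.17, so R = 55.1 N.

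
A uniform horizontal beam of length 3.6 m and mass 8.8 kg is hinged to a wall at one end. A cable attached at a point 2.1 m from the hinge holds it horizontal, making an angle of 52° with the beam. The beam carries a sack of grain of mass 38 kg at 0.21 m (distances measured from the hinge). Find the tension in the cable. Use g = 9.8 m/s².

Take moments about the hinge.
Beam weight: 8.8 × 9.8 = 86.24 N down at 1.8 m → arm 1.8 m, τ = 86.24 × 1.8 = 155.2 N·m clockwise.
Sack of grain: 38 × 9.8 = 372.4 N down at 0.21 m → arm 0.21 m, τ = 372.4 × 0.21 = 78.2 N·m clockwise.
Total clockwise load moment = 233.4 N·m.
The cable tension T acts at 2.1 m; only its component perpendicular to the beam, T sinθ, produces torque. sin 52° = 0.788.
Setting net torque to zero: T × 2.1 × 0.788 = 233.4 → T = 233.4 / 1.655 = 141 N.

T ≈ 141 N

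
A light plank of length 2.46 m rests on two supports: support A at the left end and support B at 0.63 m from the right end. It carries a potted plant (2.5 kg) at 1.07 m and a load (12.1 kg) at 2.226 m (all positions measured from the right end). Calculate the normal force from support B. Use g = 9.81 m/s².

R_B ≈ 33.8 N

Choose support A as the axis so its reaction then has zero moment arm.
Potted plant: 2.5 × 9.81 = 24.53 N down at 1.07 m → arm 1.39 m, τ = 24.53 × 1.39 = 34.1 N·m clockwise.
Load: 12.1 × 9.81 = 118.7 N down at 2.226 m → arm 0.234 m, τ = 118.7 × 0.234 = 27.78 N·m clockwise.
Net load moment about support A = 61.88 N·m clockwise.
Reaction R at support B is upward at 0.63 m, arm 1.83 m → moment R × 1.83 counterclockwise.
Setting net torque to zero: R × 1.83 = 61.88 → R = 33.8 N.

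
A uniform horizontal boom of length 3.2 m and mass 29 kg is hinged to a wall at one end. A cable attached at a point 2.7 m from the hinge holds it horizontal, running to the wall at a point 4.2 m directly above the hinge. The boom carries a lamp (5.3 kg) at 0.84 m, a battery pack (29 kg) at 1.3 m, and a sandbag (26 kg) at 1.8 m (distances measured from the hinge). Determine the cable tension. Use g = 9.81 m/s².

About the hinge:
Beam weight: 29 × 9.81 = 284.5 N down at 1.6 m → arm 1.6 m, τ = 284.5 × 1.6 = 455.2 N·m clockwise.
Lamp: 5.3 × 9.81 = 51.99 N down at 0.84 m → arm 0.84 m, τ = 51.99 × 0.84 = 43.67 N·m clockwise.
Battery pack: 29 × 9.81 = 284.5 N down at 1.3 m → arm 1.3 m, τ = 284.5 × 1.3 = 369.9 N·m clockwise.
Sandbag: 26 × 9.81 = 255.1 N down at 1.8 m → arm 1.8 m, τ = 255.1 × 1.8 = 459.2 N·m clockwise.
Total clockwise load moment = 1328 N·m.
The cable tension T acts at 2.7 m; only its component perpendicular to the boom, T sinθ, produces torque. sinθ = h/√(h²+d²) = 4.2/√(4.2²+2.7²) = 0.8412.
Balancing moments: T × 2.7 × 0.8412 = 1328, giving T = 1328 / 2.271 = 585 N.

T ≈ 585 N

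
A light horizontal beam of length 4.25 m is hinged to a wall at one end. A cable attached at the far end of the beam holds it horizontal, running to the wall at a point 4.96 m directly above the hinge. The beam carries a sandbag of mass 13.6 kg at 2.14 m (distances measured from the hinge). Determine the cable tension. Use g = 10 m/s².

T ≈ 90.2 N

Taking torques about the hinge:
Sandbag: 13.6 × 10 = 136 N down at 2.14 m → arm 2.14 m, τ = 136 × 2.14 = 291 N·m clockwise.
Total clockwise load moment = 291 N·m.
The cable tension T acts at 4.25 m; only its component perpendicular to the beam, T sinθ, produces torque. sinθ = h/√(h²+d²) = 4.96/√(4.96²+4.25²) = 0.7594.
Setting net torque to zero: T × 4.25 × 0.7594 = 291 → T = 291 / 3.227 = 90.2 N.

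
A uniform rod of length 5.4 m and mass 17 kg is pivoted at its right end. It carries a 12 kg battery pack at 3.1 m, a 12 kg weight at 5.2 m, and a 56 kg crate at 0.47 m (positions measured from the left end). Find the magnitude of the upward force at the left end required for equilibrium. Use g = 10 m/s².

F ≈ 652 N

Sum moments about the right end (the unknown pivot reaction has zero arm there).
Beam weight: 17 × 10 = 170 N down at 2.7 m → arm 2.7 m, τ = 170 × 2.7 = 459 N·m counterclockwise.
Battery pack: 12 × 10 = 120 N down at 3.1 m → arm 2.3 m, τ = 120 × 2.3 = 276 N·m counterclockwise.
Weight: 12 × 10 = 120 N down at 5.2 m → arm 0.2 m, τ = 120 × 0.2 = 24 N·m counterclockwise.
Crate: 56 × 10 = 560 N down at 0.47 m → arm 4.93 m, τ = 560 × 4.93 = 2761 N·m counterclockwise.
Net moment of the loads = 3520 N·m counterclockwise.
The upward force F acts at the left end, arm 5.4 m, giving F × 5.4 clockwise.
Balancing moments: F × 5.4 = 3520, giving F = 3520 / 5.4 = 652 N.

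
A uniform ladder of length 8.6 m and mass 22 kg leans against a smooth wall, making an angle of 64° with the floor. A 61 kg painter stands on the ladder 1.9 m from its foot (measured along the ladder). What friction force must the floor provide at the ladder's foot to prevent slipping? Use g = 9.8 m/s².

f ≈ 117 N

Sum moments about the foot of the ladder (the floor normal and friction both act there and drop out).
Ladder weight 22×9.8 = 215.6 N acts at 4.3 m along the ladder; its horizontal arm is 4.3·cos64° = 1.885 m → τ = 406.4 N·m clockwise.
Painter: 61×9.8 = 597.8 N at 1.9 m → arm 0.8329 m → τ = 497.9 N·m clockwise.
Wall normal N acts horizontally at the top; its moment arm is the height L sinθ = 8.6·sin64° = 7.73 m, counterclockwise.
For rotational equilibrium, N × 7.73 = 904.3, so N = 117 N.
ΣFx = 0: friction at the foot balances the wall's push, so f = N_wall = 117 N.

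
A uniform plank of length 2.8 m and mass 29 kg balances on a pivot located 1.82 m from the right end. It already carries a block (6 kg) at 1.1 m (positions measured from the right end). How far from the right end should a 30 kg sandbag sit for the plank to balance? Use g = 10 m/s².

x ≈ 2.37 m from the right end

About the pivot (at 1.82 m from the right end):
Beam weight: 29 × 10 = 290 N down at 1.4 m → arm 0.42 m, τ = 290 × 0.42 = 121.8 N·m clockwise.
Block: 6 × 10 = 60 N down at 1.1 m → arm 0.72 m, τ = 60 × 0.72 = 43.2 N·m clockwise.
Net moment of existing loads = 165 N·m clockwise.
The sandbag weighs 30 × 10 = 300 N and must supply an equal counterclockwise moment, so its lever arm about the pivot is 165 / 300 = 0.55 m.
That puts it at 1.82 + 0.55 = 2.37 m from the right end.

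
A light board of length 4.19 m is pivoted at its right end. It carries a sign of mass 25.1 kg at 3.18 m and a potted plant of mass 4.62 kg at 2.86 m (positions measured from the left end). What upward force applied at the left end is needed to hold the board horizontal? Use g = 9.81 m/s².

Taking torques about the right end:
Sign: 25.1 × 9.81 = 246.2 N down at 3.18 m → arm 1.01 m, τ = 246.2 × 1.01 = 248.7 N·m counterclockwise.
Potted plant: 4.62 × 9.81 = 45.32 N down at 2.86 m → arm 1.33 m, τ = 45.32 × 1.33 = 60.28 N·m counterclockwise.
Net moment of the loads = 309 N·m counterclockwise.
The upward force F acts at the left end, arm 4.19 m, giving F × 4.19 clockwise.
Στ = 0 ⇒ F × 4.19 = 309 ⇒ F = 309 / 4.19 = 73.7 N.

F ≈ 73.7 N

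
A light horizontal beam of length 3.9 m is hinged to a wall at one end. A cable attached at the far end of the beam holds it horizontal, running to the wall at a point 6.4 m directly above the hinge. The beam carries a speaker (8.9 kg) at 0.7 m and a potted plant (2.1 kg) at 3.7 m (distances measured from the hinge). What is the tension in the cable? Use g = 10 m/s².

Choose the hinge as the axis so the unknown hinge reaction has zero arm there.
Speaker: 8.9 × 10 = 89 N down at 0.7 m → arm 0.7 m, τ = 89 × 0.7 = 62.3 N·m clockwise.
Potted plant: 2.1 × 10 = 21 N down at 3.7 m → arm 3.7 m, τ = 21 × 3.7 = 77.7 N·m clockwise.
Total clockwise load moment = 140 N·m.
The cable tension T acts at 3.9 m; only its component perpendicular to the beam, T sinθ, produces torque. sinθ = h/√(h²+d²) = 6.4/√(6.4²+3.9²) = 0.8539.
Setting net torque to zero: T × 3.9 × 0.8539 = 140 → T = 140 / 3.33 = 42 N.

T ≈ 42 N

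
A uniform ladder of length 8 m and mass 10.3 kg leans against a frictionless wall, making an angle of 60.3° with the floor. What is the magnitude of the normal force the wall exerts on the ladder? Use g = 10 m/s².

Sum moments about the foot of the ladder (the floor normal and friction both act there and drop out).
Ladder weight 10.3×10 = 103 N acts at 4 m along the ladder; its horizontal arm is 4·cos60.3° = 1.982 m → τ = 204.1 N·m clockwise.
Wall normal N acts horizontally at the top; its moment arm is the height L sinθ = 8·sin60.3° = 6.949 m, counterclockwise.
Balancing moments: N × 6.949 = 204.1, giving N = 29.4 N.

N_wall ≈ 29.4 N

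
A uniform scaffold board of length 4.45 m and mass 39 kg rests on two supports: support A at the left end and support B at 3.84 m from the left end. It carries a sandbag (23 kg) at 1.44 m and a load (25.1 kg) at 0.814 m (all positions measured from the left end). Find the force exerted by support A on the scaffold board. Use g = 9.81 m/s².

About support B:
Beam weight: 39 × 9.81 = 382.6 N down at 2.225 m → arm 1.615 m, τ = 382.6 × 1.615 = 617.9 N·m counterclockwise.
Sandbag: 23 × 9.81 = 225.6 N down at 1.44 m → arm 2.4 m, τ = 225.6 × 2.4 = 541.4 N·m counterclockwise.
Load: 25.1 × 9.81 = 246.2 N down at 0.814 m → arm 3.026 m, τ = 246.2 × 3.026 = 745 N·m counterclockwise.
Net load moment about support B = 1904 N·m counterclockwise.
Reaction R at support A is upward at 0 m, arm 3.84 m → moment R × 3.84 clockwise.
Balancing moments: R × 3.84 = 1904, giving R = 496 N.

R_A ≈ 496 N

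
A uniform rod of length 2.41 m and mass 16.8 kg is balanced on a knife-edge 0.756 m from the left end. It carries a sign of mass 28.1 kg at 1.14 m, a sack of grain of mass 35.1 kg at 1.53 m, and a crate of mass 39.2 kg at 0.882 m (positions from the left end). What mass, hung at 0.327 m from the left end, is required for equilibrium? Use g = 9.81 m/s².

m ≈ 118 kg

Take moments about the knife-edge (at 0.756 m from the left end).
Beam weight: 16.8 × 9.81 = 164.8 N down at 1.205 m → arm 0.449 m, τ = 164.8 × 0.449 = 74 N·m clockwise.
Sign: 28.1 × 9.81 = 275.7 N down at 1.14 m → arm 0.384 m, τ = 275.7 × 0.384 = 105.9 N·m clockwise.
Sack of grain: 35.1 × 9.81 = 344.3 N down at 1.53 m → arm 0.774 m, τ = 344.3 × 0.774 = 266.5 N·m clockwise.
Crate: 39.2 × 9.81 = 384.6 N down at 0.882 m → arm 0.126 m, τ = 384.6 × 0.126 = 48.46 N·m clockwise.
Net moment of known loads = 494.9 N·m clockwise.
An unknown mass m at 0.327 m has arm 0.429 m; its moment is m·g·0.429 counterclockwise.
Balancing moments: m × 9.81 × 0.429 = 494.9, giving m = 494.9 / (9.81 × 0.429) = 118 kg.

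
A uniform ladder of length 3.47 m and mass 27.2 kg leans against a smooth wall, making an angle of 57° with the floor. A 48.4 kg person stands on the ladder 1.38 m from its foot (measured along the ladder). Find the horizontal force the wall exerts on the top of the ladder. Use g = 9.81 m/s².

N_wall ≈ 209 N

Choose the foot of the ladder as the axis so the floor normal and friction both act there and drop out.
Ladder weight 27.2×9.81 = 266.8 N acts at 1.735 m along the ladder; its horizontal arm is 1.735·cos57° = 0.9449 m → τ = 252.1 N·m clockwise.
Person: 48.4×9.81 = 474.8 N at 1.38 m → arm 0.7516 m → τ = 356.9 N·m clockwise.
Wall normal N acts horizontally at the top; its moment arm is the height L sinθ = 3.47·sin57° = 2.91 m, counterclockwise.
Setting net torque to zero: N × 2.91 = 609 → N = 209 N.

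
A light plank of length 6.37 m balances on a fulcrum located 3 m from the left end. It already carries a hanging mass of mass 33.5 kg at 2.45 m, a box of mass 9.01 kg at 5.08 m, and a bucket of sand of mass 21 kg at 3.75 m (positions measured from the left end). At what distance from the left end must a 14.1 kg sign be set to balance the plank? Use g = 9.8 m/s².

x ≈ 1.86 m from the left end

Taking torques about the fulcrum (at 3 m from the left end):
Hanging mass: 33.5 × 9.8 = 328.3 N down at 2.45 m → arm 0.55 m, τ = 328.3 × 0.55 = 180.6 N·m counterclockwise.
Box: 9.01 × 9.8 = 88.3 N down at 5.08 m → arm 2.08 m, τ = 88.3 × 2.08 = 183.7 N·m clockwise.
Bucket of sand: 21 × 9.8 = 205.8 N down at 3.75 m → arm 0.75 m, τ = 205.8 × 0.75 = 154.4 N·m clockwise.
Net moment of existing loads = 157.5 N·m clockwise.
The sign weighs 14.1 × 9.8 = 138.2 N and must supply an equal counterclockwise moment, so its lever arm about the fulcrum is 157.5 / 138.2 = 1.14 m.
That puts it at 3 − 1.14 = 1.86 m from the left end.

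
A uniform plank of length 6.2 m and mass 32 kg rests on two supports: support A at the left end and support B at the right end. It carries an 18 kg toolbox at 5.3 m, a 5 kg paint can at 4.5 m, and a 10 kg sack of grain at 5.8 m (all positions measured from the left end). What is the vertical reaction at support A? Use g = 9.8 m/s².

R_A ≈ 202 N

Take moments about support B.
Beam weight: 32 × 9.8 = 313.6 N down at 3.1 m → arm 3.1 m, τ = 313.6 × 3.1 = 972.2 N·m counterclockwise.
Toolbox: 18 × 9.8 = 176.4 N down at 5.3 m → arm 0.9 m, τ = 176.4 × 0.9 = 158.8 N·m counterclockwise.
Paint can: 5 × 9.8 = 49 N down at 4.5 m → arm 1.7 m, τ = 49 × 1.7 = 83.3 N·m counterclockwise.
Sack of grain: 10 × 9.8 = 98 N down at 5.8 m → arm 0.4 m, τ = 98 × 0.4 = 39.2 N·m counterclockwise.
Net load moment about support B = 1254 N·m counterclockwise.
Reaction R at support A is upward at 0 m, arm 6.2 m → moment R × 6.2 clockwise.
Στ = 0 ⇒ R × 6.2 = 1254 ⇒ R = 202 N.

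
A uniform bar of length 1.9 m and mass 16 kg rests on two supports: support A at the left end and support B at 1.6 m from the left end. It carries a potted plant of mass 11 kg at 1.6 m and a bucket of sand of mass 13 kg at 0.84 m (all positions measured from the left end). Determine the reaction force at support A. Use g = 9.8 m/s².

R_A ≈ 124 N

Choose support B as the axis so its reaction then has zero moment arm.
Beam weight: 16 × 9.8 = 156.8 N down at 0.95 m → arm 0.65 m, τ = 156.8 × 0.65 = 101.9 N·m counterclockwise.
Potted plant: acts at the support B, moment arm 0 → no torque.
Bucket of sand: 13 × 9.8 = 127.4 N down at 0.84 m → arm 0.76 m, τ = 127.4 × 0.76 = 96.82 N·m counterclockwise.
Net load moment about support B = 198.7 N·m counterclockwise.
Reaction R at support A is upward at 0 m, arm 1.6 m → moment R × 1.6 clockwise.
Στ = 0 ⇒ R × 1.6 = 198.7 ⇒ R = 124 N.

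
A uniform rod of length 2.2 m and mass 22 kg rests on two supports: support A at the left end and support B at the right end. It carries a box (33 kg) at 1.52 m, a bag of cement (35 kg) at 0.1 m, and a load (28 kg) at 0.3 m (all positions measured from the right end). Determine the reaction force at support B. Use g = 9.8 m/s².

About support A:
Beam weight: 22 × 9.8 = 215.6 N down at 1.1 m → arm 1.1 m, τ = 215.6 × 1.1 = 237.2 N·m clockwise.
Box: 33 × 9.8 = 323.4 N down at 1.52 m → arm 0.68 m, τ = 323.4 × 0.68 = 219.9 N·m clockwise.
Bag of cement: 35 × 9.8 = 343 N down at 0.1 m → arm 2.1 m, τ = 343 × 2.1 = 720.3 N·m clockwise.
Load: 28 × 9.8 = 274.4 N down at 0.3 m → arm 1.9 m, τ = 274.4 × 1.9 = 521.4 N·m clockwise.
Net load moment about support A = 1699 N·m clockwise.
Reaction R at support B is upward at 0 m, arm 2.2 m → moment R × 2.2 counterclockwise.
Setting net torque to zero: R × 2.2 = 1699 → R = 772 N.

R_B ≈ 772 N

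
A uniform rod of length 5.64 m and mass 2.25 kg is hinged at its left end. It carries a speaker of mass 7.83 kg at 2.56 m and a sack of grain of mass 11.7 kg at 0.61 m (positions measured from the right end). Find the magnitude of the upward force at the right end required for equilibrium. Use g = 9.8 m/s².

F ≈ 155 N

About the left end:
Beam weight: 2.25 × 9.8 = 22.05 N down at 2.82 m → arm 2.82 m, τ = 22.05 × 2.82 = 62.18 N·m clockwise.
Speaker: 7.83 × 9.8 = 76.73 N down at 2.56 m → arm 3.08 m, τ = 76.73 × 3.08 = 236.3 N·m clockwise.
Sack of grain: 11.7 × 9.8 = 114.7 N down at 0.61 m → arm 5.03 m, τ = 114.7 × 5.03 = 576.9 N·m clockwise.
Net moment of the loads = 875.4 N·m clockwise.
The upward force F acts at the right end, arm 5.64 m, giving F × 5.64 counterclockwise.
Balancing moments: F × 5.64 = 875.4, giving F = 875.4 / 5.64 = 155 N.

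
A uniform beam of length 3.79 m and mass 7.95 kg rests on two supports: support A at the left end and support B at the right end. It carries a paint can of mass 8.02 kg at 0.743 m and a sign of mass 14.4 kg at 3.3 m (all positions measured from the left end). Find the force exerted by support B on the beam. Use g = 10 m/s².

R_B ≈ 181 N

Taking torques about support A:
Beam weight: 7.95 × 10 = 79.5 N down at 1.895 m → arm 1.895 m, τ = 79.5 × 1.895 = 150.7 N·m clockwise.
Paint can: 8.02 × 10 = 80.2 N down at 0.743 m → arm 0.743 m, τ = 80.2 × 0.743 = 59.59 N·m clockwise.
Sign: 14.4 × 10 = 144 N down at 3.3 m → arm 3.3 m, τ = 144 × 3.3 = 475.2 N·m clockwise.
Net load moment about support A = 685.5 N·m clockwise.
Reaction R at support B is upward at 3.79 m, arm 3.79 m → moment R × 3.79 counterclockwise.
Στ = 0 ⇒ R × 3.79 = 685.5 ⇒ R = 181 N.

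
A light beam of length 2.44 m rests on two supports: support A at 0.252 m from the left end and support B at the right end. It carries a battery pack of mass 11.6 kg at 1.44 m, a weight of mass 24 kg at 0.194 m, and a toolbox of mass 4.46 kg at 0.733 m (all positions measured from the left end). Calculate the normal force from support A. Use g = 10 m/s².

R_A ≈ 334 N

Take moments about support B.
Battery pack: 11.6 × 10 = 116 N down at 1.44 m → arm 1 m, τ = 116 × 1 = 116 N·m counterclockwise.
Weight: 24 × 10 = 240 N down at 0.194 m → arm 2.246 m, τ = 240 × 2.246 = 539 N·m counterclockwise.
Toolbox: 4.46 × 10 = 44.6 N down at 0.733 m → arm 1.707 m, τ = 44.6 × 1.707 = 76.13 N·m counterclockwise.
Net load moment about support B = 731.1 N·m counterclockwise.
Reaction R at support A is upward at 0.252 m, arm 2.188 m → moment R × 2.188 clockwise.
Στ = 0 ⇒ R × 2.188 = 731.1 ⇒ R = 334 N.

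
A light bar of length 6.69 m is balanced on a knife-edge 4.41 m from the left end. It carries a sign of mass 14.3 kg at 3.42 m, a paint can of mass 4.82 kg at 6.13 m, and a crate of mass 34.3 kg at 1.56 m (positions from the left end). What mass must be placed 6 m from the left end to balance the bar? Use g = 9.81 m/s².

m ≈ 65.2 kg

About the knife-edge (at 4.41 m from the left end):
Sign: 14.3 × 9.81 = 140.3 N down at 3.42 m → arm 0.99 m, τ = 140.3 × 0.99 = 138.9 N·m counterclockwise.
Paint can: 4.82 × 9.81 = 47.28 N down at 6.13 m → arm 1.72 m, τ = 47.28 × 1.72 = 81.32 N·m clockwise.
Crate: 34.3 × 9.81 = 336.5 N down at 1.56 m → arm 2.85 m, τ = 336.5 × 2.85 = 959 N·m counterclockwise.
Net moment of known loads = 1017 N·m counterclockwise.
An unknown mass m at 6 m has arm 1.59 m; its moment is m·g·1.59 clockwise.
For rotational equilibrium, m × 9.81 × 1.59 = 1017, so m = 1017 / (9.81 × 1.59) = 65.2 kg.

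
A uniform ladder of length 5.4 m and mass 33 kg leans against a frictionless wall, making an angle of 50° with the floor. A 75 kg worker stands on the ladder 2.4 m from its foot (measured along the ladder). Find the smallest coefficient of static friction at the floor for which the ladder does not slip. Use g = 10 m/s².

Choose the foot of the ladder as the axis so the floor normal and friction both act there and drop out.
Ladder weight 33×10 = 330 N acts at 2.7 m along the ladder; its horizontal arm is 2.7·cos50° = 1.736 m → τ = 572.9 N·m clockwise.
Worker: 75×10 = 750 N at 2.4 m → arm 1.543 m → τ = 1157 N·m clockwise.
Wall normal N acts horizontally at the top; its moment arm is the height L sinθ = 5.4·sin50° = 4.137 m, counterclockwise.
For rotational equilibrium, N × 4.137 = 1730, so N = 418.2 N.
ΣFx = 0 ⇒ f = N_wall = 418.2 N. ΣFy = 0 ⇒ N_floor = 1080 N.
μ_min = f / N_floor = 418.2 / 1080 = 0.387.

μ_min ≈ 0.387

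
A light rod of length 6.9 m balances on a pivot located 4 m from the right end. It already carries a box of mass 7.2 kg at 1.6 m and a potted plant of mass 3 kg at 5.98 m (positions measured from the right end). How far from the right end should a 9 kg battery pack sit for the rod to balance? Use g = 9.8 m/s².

Choose the pivot (at 4 m from the right end) as the axis so the support reaction has zero arm there.
Box: 7.2 × 9.8 = 70.56 N down at 1.6 m → arm 2.4 m, τ = 70.56 × 2.4 = 169.3 N·m clockwise.
Potted plant: 3 × 9.8 = 29.4 N down at 5.98 m → arm 1.98 m, τ = 29.4 × 1.98 = 58.21 N·m counterclockwise.
Net moment of existing loads = 111.1 N·m clockwise.
The battery pack weighs 9 × 9.8 = 88.2 N and must supply an equal counterclockwise moment, so its lever arm about the pivot is 111.1 / 88.2 = 1.26 m.
That puts it at 4 + 1.26 = 5.26 m from the right end.

x ≈ 5.26 m from the right end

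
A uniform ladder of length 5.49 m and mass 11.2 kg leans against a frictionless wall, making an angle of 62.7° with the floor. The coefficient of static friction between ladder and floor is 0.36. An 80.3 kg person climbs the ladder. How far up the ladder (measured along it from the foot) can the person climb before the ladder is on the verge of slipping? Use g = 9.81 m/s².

d ≈ 3.98 m

Taking torques about the foot of the ladder:
Ladder weight 11.2×9.81 = 109.9 N acts at 2.745 m along the ladder; its horizontal arm is 2.745·cos62.7° = 1.259 m → τ = 138.4 N·m clockwise.
Person weight 80.3×9.81 = 787.7 N at distance d → arm d·cos62.7° → τ = 787.7·d·0.4586 clockwise.
Wall normal N at the top has arm L sinθ = 4.879 m counterclockwise, so Στ = 0 gives N·4.879 = 138.4 + 361.2·d.
ΣFy = 0 ⇒ N_floor = 897.6 N, so the maximum friction is μ_s·N_floor = 0.36×897.6 = 323.1 N. ΣFx = 0 ⇒ N_wall = f, so at the slipping point N = 323.1 N.
Substituting: 323.1×4.879 = 138.4 + 361.2·d ⇒ d = (1576 − 138.4) / 361.2 = 3.98 m.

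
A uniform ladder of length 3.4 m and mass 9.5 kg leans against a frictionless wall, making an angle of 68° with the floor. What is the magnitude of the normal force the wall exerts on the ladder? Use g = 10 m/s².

N_wall ≈ 19.2 N

Take moments about the foot of the ladder.
Ladder weight 9.5×10 = 95 N acts at 1.7 m along the ladder; its horizontal arm is 1.7·cos68° = 0.6368 m → τ = 60.5 N·m clockwise.
Wall normal N acts horizontally at the top; its moment arm is the height L sinθ = 3.4·sin68° = 3.152 m, counterclockwise.
For rotational equilibrium, N × 3.152 = 60.5, so N = 19.2 N.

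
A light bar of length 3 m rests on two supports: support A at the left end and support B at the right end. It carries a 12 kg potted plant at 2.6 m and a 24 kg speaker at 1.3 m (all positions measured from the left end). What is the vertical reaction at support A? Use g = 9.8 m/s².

Sum moments about support B (its reaction then has zero moment arm).
Potted plant: 12 × 9.8 = 117.6 N down at 2.6 m → arm 0.4 m, τ = 117.6 × 0.4 = 47.04 N·m counterclockwise.
Speaker: 24 × 9.8 = 235.2 N down at 1.3 m → arm 1.7 m, τ = 235.2 × 1.7 = 399.8 N·m counterclockwise.
Net load moment about support B = 446.8 N·m counterclockwise.
Reaction R at support A is upward at 0 m, arm 3 m → moment R × 3 clockwise.
For rotational equilibrium, R × 3 = 446.8, so R = 149 N.

R_A ≈ 149 N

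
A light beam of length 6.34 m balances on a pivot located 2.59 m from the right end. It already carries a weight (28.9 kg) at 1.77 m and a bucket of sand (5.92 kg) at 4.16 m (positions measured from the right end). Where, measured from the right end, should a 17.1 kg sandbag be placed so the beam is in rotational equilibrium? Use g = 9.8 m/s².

About the pivot (at 2.59 m from the right end):
Weight: 28.9 × 9.8 = 283.2 N down at 1.77 m → arm 0.82 m, τ = 283.2 × 0.82 = 232.2 N·m clockwise.
Bucket of sand: 5.92 × 9.8 = 58.02 N down at 4.16 m → arm 1.57 m, τ = 58.02 × 1.57 = 91.09 N·m counterclockwise.
Net moment of existing loads = 141.1 N·m clockwise.
The sandbag weighs 17.1 × 9.8 = 167.6 N and must supply an equal counterclockwise moment, so its lever arm about the pivot is 141.1 / 167.6 = 0.842 m.
That puts it at 2.59 + 0.842 = 3.43 m from the right end.

x ≈ 3.43 m from the right end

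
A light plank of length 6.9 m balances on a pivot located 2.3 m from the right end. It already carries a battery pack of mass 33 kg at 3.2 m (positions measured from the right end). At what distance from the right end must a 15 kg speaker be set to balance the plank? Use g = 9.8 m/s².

Take moments about the pivot (at 2.3 m from the right end).
Battery pack: 33 × 9.8 = 323.4 N down at 3.2 m → arm 0.9 m, τ = 323.4 × 0.9 = 291.1 N·m counterclockwise.
Net moment of existing loads = 291.1 N·m counterclockwise.
The speaker weighs 15 × 9.8 = 147 N and must supply an equal clockwise moment, so its lever arm about the pivot is 291.1 / 147 = 1.98 m.
That puts it at 2.3 − 1.98 = 0.32 m from the right end.

x ≈ 0.32 m from the right end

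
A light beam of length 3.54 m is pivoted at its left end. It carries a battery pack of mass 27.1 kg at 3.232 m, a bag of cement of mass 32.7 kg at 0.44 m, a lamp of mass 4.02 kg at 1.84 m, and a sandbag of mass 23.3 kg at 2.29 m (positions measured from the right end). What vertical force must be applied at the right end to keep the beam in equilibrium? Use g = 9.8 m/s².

Taking torques about the left end:
Battery pack: 27.1 × 9.8 = 265.6 N down at 3.232 m → arm 0.308 m, τ = 265.6 × 0.308 = 81.8 N·m clockwise.
Bag of cement: 32.7 × 9.8 = 320.5 N down at 0.44 m → arm 3.1 m, τ = 320.5 × 3.1 = 993.6 N·m clockwise.
Lamp: 4.02 × 9.8 = 39.4 N down at 1.84 m → arm 1.7 m, τ = 39.4 × 1.7 = 66.98 N·m clockwise.
Sandbag: 23.3 × 9.8 = 228.3 N down at 2.29 m → arm 1.25 m, τ = 228.3 × 1.25 = 285.4 N·m clockwise.
Net moment of the loads = 1428 N·m clockwise.
The upward force F acts at the right end, arm 3.54 m, giving F × 3.54 counterclockwise.
Στ = 0 ⇒ F × 3.54 = 1428 ⇒ F = 1428 / 3.54 = 403 N.

F ≈ 403 N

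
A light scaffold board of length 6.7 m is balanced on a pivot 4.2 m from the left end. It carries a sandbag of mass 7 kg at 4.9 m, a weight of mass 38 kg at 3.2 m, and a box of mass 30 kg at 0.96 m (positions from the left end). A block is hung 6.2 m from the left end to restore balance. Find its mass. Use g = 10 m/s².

Taking torques about the pivot (at 4.2 m from the left end):
Sandbag: 7 × 10 = 70 N down at 4.9 m → arm 0.7 m, τ = 70 × 0.7 = 49 N·m clockwise.
Weight: 38 × 10 = 380 N down at 3.2 m → arm 1 m, τ = 380 × 1 = 380 N·m counterclockwise.
Box: 30 × 10 = 300 N down at 0.96 m → arm 3.24 m, τ = 300 × 3.24 = 972 N·m counterclockwise.
Net moment of known loads = 1303 N·m counterclockwise.
An unknown mass m at 6.2 m has arm 2 m; its moment is m·g·2 clockwise.
Balancing moments: m × 10 × 2 = 1303, giving m = 1303 / (10 × 2) = 65.2 kg.

m ≈ 65.2 kg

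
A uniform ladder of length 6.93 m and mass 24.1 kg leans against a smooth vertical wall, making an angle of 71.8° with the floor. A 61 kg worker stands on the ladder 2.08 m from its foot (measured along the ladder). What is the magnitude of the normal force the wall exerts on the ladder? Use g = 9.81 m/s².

N_wall ≈ 97.9 N

Taking torques about the foot of the ladder:
Ladder weight 24.1×9.81 = 236.4 N acts at 3.465 m along the ladder; its horizontal arm is 3.465·cos71.8° = 1.082 m → τ = 255.8 N·m clockwise.
Worker: 61×9.81 = 598.4 N at 2.08 m → arm 0.6497 m → τ = 388.8 N·m clockwise.
Wall normal N acts horizontally at the top; its moment arm is the height L sinθ = 6.93·sin71.8° = 6.583 m, counterclockwise.
Στ = 0 ⇒ N × 6.583 = 644.6 ⇒ N = 97.9 N.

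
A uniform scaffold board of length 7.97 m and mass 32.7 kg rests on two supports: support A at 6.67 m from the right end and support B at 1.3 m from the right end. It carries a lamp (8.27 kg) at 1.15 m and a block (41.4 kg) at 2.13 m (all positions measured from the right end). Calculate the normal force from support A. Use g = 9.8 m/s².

Take moments about support B.
Beam weight: 32.7 × 9.8 = 320.5 N down at 3.985 m → arm 2.685 m, τ = 320.5 × 2.685 = 860.5 N·m counterclockwise.
Lamp: 8.27 × 9.8 = 81.05 N down at 1.15 m → arm 0.15 m, τ = 81.05 × 0.15 = 12.16 N·m clockwise.
Block: 41.4 × 9.8 = 405.7 N down at 2.13 m → arm 0.83 m, τ = 405.7 × 0.83 = 336.7 N·m counterclockwise.
Net load moment about support B = 1185 N·m counterclockwise.
Reaction R at support A is upward at 6.67 m, arm 5.37 m → moment R × 5.37 clockwise.
Balancing moments: R × 5.37 = 1185, giving R = 221 N.

R_A ≈ 221 N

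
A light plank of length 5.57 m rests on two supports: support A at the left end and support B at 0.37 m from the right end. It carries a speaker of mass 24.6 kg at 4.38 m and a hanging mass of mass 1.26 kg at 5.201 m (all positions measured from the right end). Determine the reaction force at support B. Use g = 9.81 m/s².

Take moments about support A.
Speaker: 24.6 × 9.81 = 241.3 N down at 4.38 m → arm 1.19 m, τ = 241.3 × 1.19 = 287.1 N·m clockwise.
Hanging mass: 1.26 × 9.81 = 12.36 N down at 5.201 m → arm 0.369 m, τ = 12.36 × 0.369 = 4.561 N·m clockwise.
Net load moment about support A = 291.7 N·m clockwise.
Reaction R at support B is upward at 0.37 m, arm 5.2 m → moment R × 5.2 counterclockwise.
Balancing moments: R × 5.2 = 291.7, giving R = 56.1 N.

R_B ≈ 56.1 N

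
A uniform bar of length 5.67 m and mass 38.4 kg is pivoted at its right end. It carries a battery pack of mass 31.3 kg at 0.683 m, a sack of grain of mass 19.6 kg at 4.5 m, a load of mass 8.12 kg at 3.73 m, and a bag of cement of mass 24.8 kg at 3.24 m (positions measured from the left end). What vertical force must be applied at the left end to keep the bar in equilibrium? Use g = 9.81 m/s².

Choose the right end as the axis so the unknown pivot reaction has zero arm there.
Beam weight: 38.4 × 9.81 = 376.7 N down at 2.835 m → arm 2.835 m, τ = 376.7 × 2.835 = 1068 N·m counterclockwise.
Battery pack: 31.3 × 9.81 = 307.1 N down at 0.683 m → arm 4.987 m, τ = 307.1 × 4.987 = 1532 N·m counterclockwise.
Sack of grain: 19.6 × 9.81 = 192.3 N down at 4.5 m → arm 1.17 m, τ = 192.3 × 1.17 = 225 N·m counterclockwise.
Load: 8.12 × 9.81 = 79.66 N down at 3.73 m → arm 1.94 m, τ = 79.66 × 1.94 = 154.5 N·m counterclockwise.
Bag of cement: 24.8 × 9.81 = 243.3 N down at 3.24 m → arm 2.43 m, τ = 243.3 × 2.43 = 591.2 N·m counterclockwise.
Net moment of the loads = 3571 N·m counterclockwise.
The upward force F acts at the left end, arm 5.67 m, giving F × 5.67 clockwise.
Balancing moments: F × 5.67 = 3571, giving F = 3571 / 5.67 = 630 N.

F ≈ 630 N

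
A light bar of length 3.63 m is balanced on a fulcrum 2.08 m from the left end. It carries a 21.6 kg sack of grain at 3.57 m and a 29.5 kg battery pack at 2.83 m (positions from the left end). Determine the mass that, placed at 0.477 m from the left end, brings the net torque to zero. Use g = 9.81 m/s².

m ≈ 33.9 kg

Choose the fulcrum (at 2.08 m from the left end) as the axis so the support reaction has zero arm there.
Sack of grain: 21.6 × 9.81 = 211.9 N down at 3.57 m → arm 1.49 m, τ = 211.9 × 1.49 = 315.7 N·m clockwise.
Battery pack: 29.5 × 9.81 = 289.4 N down at 2.83 m → arm 0.75 m, τ = 289.4 × 0.75 = 217 N·m clockwise.
Net moment of known loads = 532.7 N·m clockwise.
An unknown mass m at 0.477 m has arm 1.603 m; its moment is m·g·1.603 counterclockwise.
Στ = 0 ⇒ m × 9.81 × 1.603 = 532.7 ⇒ m = 532.7 / (9.81 × 1.603) = 33.9 kg.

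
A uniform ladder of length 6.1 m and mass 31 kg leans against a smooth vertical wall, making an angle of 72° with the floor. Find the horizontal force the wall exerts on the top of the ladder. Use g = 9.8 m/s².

Sum moments about the foot of the ladder (the floor normal and friction both act there and drop out).
Ladder weight 31×9.8 = 303.8 N acts at 3.05 m along the ladder; its horizontal arm is 3.05·cos72° = 0.9425 m → τ = 286.3 N·m clockwise.
Wall normal N acts horizontally at the top; its moment arm is the height L sinθ = 6.1·sin72° = 5.801 m, counterclockwise.
Setting net torque to zero: N × 5.801 = 286.3 → N = 49.4 N.

N_wall ≈ 49.4 N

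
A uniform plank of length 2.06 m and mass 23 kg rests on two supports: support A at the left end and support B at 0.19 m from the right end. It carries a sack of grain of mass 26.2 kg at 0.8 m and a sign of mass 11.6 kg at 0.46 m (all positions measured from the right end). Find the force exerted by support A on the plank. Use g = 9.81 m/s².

Take moments about support B.
Beam weight: 23 × 9.81 = 225.6 N down at 1.03 m → arm 0.84 m, τ = 225.6 × 0.84 = 189.5 N·m counterclockwise.
Sack of grain: 26.2 × 9.81 = 257 N down at 0.8 m → arm 0.61 m, τ = 257 × 0.61 = 156.8 N·m counterclockwise.
Sign: 11.6 × 9.81 = 113.8 N down at 0.46 m → arm 0.27 m, τ = 113.8 × 0.27 = 30.73 N·m counterclockwise.
Net load moment about support B = 377 N·m counterclockwise.
Reaction R at support A is upward at 2.06 m, arm 1.87 m → moment R × 1.87 clockwise.
Στ = 0 ⇒ R × 1.87 = 377 ⇒ R = 202 N.

R_A ≈ 202 N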